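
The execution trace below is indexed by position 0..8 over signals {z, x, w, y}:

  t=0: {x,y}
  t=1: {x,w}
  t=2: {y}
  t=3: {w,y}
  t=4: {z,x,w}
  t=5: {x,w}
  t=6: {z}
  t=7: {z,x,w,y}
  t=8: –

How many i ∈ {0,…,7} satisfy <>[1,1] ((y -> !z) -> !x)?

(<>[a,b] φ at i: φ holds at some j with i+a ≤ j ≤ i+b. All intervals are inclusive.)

Evaluate at each i in [0,7]:
  i=0: ✗ (none in [1,1])
  i=1: ✓ (witness j=2)
  i=2: ✓ (witness j=3)
  i=3: ✗ (none in [4,4])
  i=4: ✗ (none in [5,5])
  i=5: ✓ (witness j=6)
  i=6: ✓ (witness j=7)
  i=7: ✓ (witness j=8)
Positions where it holds: {1, 2, 5, 6, 7} → 5.

5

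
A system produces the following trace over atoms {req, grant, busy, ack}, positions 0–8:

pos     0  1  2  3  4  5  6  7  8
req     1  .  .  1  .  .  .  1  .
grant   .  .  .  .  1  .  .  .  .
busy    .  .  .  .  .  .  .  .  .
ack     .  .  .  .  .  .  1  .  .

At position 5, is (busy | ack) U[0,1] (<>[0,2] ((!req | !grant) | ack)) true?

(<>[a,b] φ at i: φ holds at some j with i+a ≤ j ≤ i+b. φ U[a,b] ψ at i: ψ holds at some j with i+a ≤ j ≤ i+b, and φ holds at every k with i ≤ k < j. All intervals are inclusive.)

Need some j in [5,6] with <>[0,2] ((!req | !grant) | ack), and (busy | ack) at every k in [5,j-1].
  j=5: <>[0,2] ((!req | !grant) | ack) holds; no prefix to check → satisfied.

Holds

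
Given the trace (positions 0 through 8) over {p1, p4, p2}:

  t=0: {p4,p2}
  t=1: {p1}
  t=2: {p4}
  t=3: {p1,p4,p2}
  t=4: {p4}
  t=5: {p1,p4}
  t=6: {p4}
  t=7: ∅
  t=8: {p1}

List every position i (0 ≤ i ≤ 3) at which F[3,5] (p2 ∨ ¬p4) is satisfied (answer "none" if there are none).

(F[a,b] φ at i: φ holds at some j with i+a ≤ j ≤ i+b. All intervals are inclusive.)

Evaluate at each i in [0,3]:
  i=0: ✓ (witness j=3)
  i=1: ✗ (none in [4,6])
  i=2: ✓ (witness j=7)
  i=3: ✓ (witness j=7)

0, 2, 3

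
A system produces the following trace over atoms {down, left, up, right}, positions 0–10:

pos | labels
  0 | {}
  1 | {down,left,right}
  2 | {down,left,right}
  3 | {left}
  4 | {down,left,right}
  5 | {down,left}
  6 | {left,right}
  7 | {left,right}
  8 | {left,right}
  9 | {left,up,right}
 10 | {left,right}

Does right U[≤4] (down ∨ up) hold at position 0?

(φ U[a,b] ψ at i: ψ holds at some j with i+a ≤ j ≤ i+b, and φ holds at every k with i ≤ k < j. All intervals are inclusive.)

Need some j in [0,4] with (down ∨ up), and right at every k in [0,j-1].
  j=0: (down ∨ up) false.
  j=1: (down ∨ up) holds, but right fails at k=0 → not this j.
  j=2: (down ∨ up) holds, but right fails at k=0 → not this j.
  j=3: (down ∨ up) false.
  j=4: (down ∨ up) holds, but right fails at k=0 → not this j.
No j in the window works → until fails.

False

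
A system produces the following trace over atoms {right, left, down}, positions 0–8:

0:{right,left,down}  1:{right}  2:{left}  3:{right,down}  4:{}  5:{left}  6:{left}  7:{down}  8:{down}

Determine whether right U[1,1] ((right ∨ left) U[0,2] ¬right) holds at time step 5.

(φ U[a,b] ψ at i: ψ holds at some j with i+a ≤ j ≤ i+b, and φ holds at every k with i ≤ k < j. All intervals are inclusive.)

No

Need some j in [6,6] with ((right ∨ left) U[0,2] ¬right), and right at every k in [5,j-1].
  j=6: ((right ∨ left) U[0,2] ¬right) holds, but right fails at k=5 → not this j.
No j in the window works → until fails.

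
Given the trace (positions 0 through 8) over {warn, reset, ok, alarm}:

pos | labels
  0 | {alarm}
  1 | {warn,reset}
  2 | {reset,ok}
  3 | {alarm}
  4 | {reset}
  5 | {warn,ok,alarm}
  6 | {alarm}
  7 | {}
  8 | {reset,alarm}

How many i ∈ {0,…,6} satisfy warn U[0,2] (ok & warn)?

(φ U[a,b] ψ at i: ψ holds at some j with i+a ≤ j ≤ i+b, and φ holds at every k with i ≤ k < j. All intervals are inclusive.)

Evaluate at each i in [0,6]:
  i=0: ✗ (no rhs in [0,2])
  i=1: ✗ (no rhs in [1,3])
  i=2: ✗ (no rhs in [2,4])
  i=3: ✗ (lhs fails at k=3 before rhs at j=5)
  i=4: ✗ (lhs fails at k=4 before rhs at j=5)
  i=5: ✓ (rhs at j=5)
  i=6: ✗ (no rhs in [6,8])
Positions where it holds: {5} → 1.

1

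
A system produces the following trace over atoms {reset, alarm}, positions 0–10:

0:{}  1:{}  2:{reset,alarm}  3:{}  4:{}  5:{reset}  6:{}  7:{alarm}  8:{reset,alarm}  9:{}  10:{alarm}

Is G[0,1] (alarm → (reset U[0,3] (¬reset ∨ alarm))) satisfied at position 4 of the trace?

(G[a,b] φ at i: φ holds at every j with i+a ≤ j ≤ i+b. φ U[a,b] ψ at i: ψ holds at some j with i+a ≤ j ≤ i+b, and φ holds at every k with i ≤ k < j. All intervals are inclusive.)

Check (alarm → (reset U[0,3] (¬reset ∨ alarm))) at every j in [4,5]:
  j=4: antecedent false → ✓
  j=5: antecedent false → ✓
All positions satisfy it → formula holds.

True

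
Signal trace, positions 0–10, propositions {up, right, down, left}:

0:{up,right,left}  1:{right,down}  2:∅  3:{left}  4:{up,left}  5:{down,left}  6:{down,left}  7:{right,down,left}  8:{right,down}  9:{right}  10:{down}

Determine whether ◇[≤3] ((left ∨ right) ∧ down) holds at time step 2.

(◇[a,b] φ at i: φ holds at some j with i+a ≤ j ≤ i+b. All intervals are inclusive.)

Check ((left ∨ right) ∧ down) at each j in [2,5]:
  j=2: false
  j=3: false
  j=4: false
  j=5: true
Found at j=5 → formula holds.

Holds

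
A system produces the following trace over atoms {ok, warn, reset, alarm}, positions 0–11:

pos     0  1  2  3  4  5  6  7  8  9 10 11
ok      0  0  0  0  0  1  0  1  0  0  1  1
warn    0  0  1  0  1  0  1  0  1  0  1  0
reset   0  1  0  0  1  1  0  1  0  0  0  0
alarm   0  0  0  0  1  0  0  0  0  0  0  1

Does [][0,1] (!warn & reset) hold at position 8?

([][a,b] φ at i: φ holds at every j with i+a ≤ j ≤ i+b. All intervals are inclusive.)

Check (!warn & reset) at every j in [8,9]:
  j=8: false
  j=9: false
Fails at j=8 → formula fails.

False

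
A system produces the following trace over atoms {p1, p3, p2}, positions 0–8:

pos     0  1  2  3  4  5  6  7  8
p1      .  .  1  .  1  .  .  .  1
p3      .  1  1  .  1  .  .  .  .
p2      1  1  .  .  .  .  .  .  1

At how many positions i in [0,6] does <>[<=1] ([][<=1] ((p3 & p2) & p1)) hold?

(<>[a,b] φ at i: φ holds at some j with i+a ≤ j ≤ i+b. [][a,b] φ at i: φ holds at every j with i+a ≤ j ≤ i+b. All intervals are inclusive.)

0

Evaluate at each i in [0,6]:
  i=0: ✗ (none in [0,1])
  i=1: ✗ (none in [1,2])
  i=2: ✗ (none in [2,3])
  i=3: ✗ (none in [3,4])
  i=4: ✗ (none in [4,5])
  i=5: ✗ (none in [5,6])
  i=6: ✗ (none in [6,7])
Positions where it holds: {} → 0.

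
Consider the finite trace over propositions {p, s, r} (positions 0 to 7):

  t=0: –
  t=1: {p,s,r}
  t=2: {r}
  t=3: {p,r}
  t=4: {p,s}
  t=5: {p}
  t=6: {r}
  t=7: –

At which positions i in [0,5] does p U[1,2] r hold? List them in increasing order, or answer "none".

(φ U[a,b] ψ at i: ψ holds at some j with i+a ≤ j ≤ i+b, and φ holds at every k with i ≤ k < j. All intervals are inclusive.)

1, 4, 5

Evaluate at each i in [0,5]:
  i=0: ✗ (lhs fails at k=0 before rhs at j=1)
  i=1: ✓ (rhs at j=2; lhs holds on [1,1])
  i=2: ✗ (lhs fails at k=2 before rhs at j=3)
  i=3: ✗ (no rhs in [4,5])
  i=4: ✓ (rhs at j=6; lhs holds on [4,5])
  i=5: ✓ (rhs at j=6; lhs holds on [5,5])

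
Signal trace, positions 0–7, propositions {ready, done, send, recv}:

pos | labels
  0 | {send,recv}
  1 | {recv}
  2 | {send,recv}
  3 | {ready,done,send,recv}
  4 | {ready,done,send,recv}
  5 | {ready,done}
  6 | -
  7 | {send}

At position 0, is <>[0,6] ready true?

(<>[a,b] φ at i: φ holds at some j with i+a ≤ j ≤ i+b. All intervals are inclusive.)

Holds

Check ready at each j in [0,6]:
  j=0: false
  j=1: false
  j=2: false
  j=3: true
  j=4: true
  j=5: true
  j=6: false
Found at j=3 → formula holds.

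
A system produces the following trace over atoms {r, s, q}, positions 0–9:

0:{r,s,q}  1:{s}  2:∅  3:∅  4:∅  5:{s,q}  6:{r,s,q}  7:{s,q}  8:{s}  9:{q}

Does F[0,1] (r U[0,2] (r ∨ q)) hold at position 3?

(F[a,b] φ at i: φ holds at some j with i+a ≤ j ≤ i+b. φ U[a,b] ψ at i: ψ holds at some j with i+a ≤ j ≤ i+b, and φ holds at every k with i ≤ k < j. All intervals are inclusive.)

False

Check (r U[0,2] (r ∨ q)) at each j in [3,4]:
  j=3: fails
  j=4: fails
No position in the window satisfies it → formula fails.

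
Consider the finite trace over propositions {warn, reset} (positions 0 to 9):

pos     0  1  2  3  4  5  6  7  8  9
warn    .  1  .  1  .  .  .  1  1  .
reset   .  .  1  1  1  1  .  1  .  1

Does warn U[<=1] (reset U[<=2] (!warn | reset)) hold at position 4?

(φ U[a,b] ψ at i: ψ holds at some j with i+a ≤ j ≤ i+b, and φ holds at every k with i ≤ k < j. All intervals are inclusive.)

Holds

Need some j in [4,5] with (reset U[<=2] (!warn | reset)), and warn at every k in [4,j-1].
  j=4: (reset U[<=2] (!warn | reset)) holds; no prefix to check → satisfied.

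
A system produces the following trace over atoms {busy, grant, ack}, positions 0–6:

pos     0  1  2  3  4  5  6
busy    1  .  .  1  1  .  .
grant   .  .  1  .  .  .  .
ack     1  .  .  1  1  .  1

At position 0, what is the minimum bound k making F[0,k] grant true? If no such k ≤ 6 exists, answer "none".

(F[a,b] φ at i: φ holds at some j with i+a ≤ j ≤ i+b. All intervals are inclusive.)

Scan j = 0,1,… for grant:
  j=0: fails
  j=1: fails
  j=2: holds
First hit at j=2, so smallest k = 2-0 = 2.

2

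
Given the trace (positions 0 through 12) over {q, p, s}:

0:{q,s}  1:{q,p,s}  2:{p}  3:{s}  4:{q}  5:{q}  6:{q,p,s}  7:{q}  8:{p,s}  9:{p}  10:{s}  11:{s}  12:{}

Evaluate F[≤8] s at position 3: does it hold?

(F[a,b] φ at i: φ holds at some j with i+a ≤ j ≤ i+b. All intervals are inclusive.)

True

Check s at each j in [3,11]:
  j=3: true
  j=4: false
  j=5: false
  j=6: true
  j=7: false
  j=8: true
  j=9: false
  j=10: true
  j=11: true
Found at j=3 → formula holds.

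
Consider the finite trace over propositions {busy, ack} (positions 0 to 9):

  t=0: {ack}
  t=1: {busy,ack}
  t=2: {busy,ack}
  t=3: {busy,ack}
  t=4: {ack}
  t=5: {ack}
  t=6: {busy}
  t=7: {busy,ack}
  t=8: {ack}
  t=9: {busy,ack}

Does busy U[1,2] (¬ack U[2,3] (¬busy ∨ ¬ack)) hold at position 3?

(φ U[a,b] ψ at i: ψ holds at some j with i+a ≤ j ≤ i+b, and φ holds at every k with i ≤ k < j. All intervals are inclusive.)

Need some j in [4,5] with (¬ack U[2,3] (¬busy ∨ ¬ack)), and busy at every k in [3,j-1].
  j=4: (¬ack U[2,3] (¬busy ∨ ¬ack)) — fails.
  j=5: (¬ack U[2,3] (¬busy ∨ ¬ack)) — fails.
No j in the window works → until fails.

False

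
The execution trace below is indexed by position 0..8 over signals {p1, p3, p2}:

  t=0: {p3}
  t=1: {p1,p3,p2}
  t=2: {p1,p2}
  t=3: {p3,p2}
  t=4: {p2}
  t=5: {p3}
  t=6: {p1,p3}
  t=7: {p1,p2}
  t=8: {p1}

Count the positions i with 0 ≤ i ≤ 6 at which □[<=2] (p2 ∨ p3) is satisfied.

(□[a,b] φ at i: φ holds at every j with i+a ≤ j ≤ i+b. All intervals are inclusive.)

6

Evaluate at each i in [0,6]:
  i=0: ✓ (all of [0,2])
  i=1: ✓ (all of [1,3])
  i=2: ✓ (all of [2,4])
  i=3: ✓ (all of [3,5])
  i=4: ✓ (all of [4,6])
  i=5: ✓ (all of [5,7])
  i=6: ✗ (fails at j=8)
Positions where it holds: {0, 1, 2, 3, 4, 5} → 6.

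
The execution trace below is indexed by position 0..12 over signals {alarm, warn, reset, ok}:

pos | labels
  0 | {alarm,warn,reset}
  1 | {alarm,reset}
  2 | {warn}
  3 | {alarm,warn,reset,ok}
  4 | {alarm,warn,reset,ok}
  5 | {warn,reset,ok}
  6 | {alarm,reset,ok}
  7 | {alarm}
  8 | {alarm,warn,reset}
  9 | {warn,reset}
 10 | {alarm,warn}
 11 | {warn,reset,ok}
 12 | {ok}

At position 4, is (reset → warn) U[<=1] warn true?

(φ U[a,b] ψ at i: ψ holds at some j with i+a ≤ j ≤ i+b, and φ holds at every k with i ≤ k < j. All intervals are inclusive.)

Need some j in [4,5] with warn, and (reset → warn) at every k in [4,j-1].
  j=4: warn holds; no prefix to check → satisfied.

Yes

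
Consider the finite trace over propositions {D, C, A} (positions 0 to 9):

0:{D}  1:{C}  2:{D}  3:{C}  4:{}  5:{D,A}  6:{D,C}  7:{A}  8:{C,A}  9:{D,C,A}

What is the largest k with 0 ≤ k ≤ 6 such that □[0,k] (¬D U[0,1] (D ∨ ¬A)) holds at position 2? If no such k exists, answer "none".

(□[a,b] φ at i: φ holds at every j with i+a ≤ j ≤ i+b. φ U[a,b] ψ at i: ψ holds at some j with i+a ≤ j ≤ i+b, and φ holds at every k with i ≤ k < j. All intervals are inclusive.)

(¬D U[0,1] (D ∨ ¬A)) must hold from j=2 onward; find where it first fails.
  j=2: holds
  j=3: holds
  j=4: holds
  j=5: holds
  j=6: holds
  j=7: fails
Holds on [2,6], so largest k = 4.

4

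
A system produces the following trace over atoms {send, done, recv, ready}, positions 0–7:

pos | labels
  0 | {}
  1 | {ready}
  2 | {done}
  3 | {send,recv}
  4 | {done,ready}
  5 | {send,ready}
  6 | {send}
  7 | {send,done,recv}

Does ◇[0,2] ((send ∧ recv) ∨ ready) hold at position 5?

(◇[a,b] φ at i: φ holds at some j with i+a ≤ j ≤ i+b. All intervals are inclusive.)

Check ((send ∧ recv) ∨ ready) at each j in [5,7]:
  j=5: true
  j=6: false
  j=7: true
Found at j=5 → formula holds.

True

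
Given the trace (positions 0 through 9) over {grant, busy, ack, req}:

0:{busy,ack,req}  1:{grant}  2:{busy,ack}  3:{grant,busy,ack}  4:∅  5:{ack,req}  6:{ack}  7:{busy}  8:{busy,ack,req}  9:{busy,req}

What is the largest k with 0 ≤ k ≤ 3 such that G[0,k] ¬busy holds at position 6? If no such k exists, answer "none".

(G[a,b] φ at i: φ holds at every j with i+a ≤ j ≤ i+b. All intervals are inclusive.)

¬busy must hold from j=6 onward; find where it first fails.
  j=6: holds
  j=7: fails
Holds on [6,6], so largest k = 0.

0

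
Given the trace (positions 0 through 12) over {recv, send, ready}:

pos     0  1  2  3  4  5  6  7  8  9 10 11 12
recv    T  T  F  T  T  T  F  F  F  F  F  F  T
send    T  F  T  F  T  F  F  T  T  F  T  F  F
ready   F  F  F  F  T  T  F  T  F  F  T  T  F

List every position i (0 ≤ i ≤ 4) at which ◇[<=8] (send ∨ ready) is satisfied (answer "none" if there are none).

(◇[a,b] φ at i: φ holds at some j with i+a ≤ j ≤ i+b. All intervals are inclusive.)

Evaluate at each i in [0,4]:
  i=0: ✓ (witness j=0)
  i=1: ✓ (witness j=2)
  i=2: ✓ (witness j=2)
  i=3: ✓ (witness j=4)
  i=4: ✓ (witness j=4)

0, 1, 2, 3, 4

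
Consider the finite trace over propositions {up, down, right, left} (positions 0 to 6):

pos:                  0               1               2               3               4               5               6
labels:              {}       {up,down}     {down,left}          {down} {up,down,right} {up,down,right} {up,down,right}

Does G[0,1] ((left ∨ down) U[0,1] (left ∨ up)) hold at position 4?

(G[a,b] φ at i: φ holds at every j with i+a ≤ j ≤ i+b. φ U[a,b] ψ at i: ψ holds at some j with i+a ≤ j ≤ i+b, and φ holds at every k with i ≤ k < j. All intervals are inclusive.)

Yes

Check ((left ∨ down) U[0,1] (left ∨ up)) at every j in [4,5]:
  j=4: holds
  j=5: holds
All positions satisfy it → formula holds.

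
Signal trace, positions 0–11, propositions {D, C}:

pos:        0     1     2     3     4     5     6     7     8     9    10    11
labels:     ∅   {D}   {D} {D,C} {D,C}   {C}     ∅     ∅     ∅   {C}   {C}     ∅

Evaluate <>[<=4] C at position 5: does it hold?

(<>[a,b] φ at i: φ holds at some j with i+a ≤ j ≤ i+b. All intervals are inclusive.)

True

Check C at each j in [5,9]:
  j=5: true
  j=6: false
  j=7: false
  j=8: false
  j=9: true
Found at j=5 → formula holds.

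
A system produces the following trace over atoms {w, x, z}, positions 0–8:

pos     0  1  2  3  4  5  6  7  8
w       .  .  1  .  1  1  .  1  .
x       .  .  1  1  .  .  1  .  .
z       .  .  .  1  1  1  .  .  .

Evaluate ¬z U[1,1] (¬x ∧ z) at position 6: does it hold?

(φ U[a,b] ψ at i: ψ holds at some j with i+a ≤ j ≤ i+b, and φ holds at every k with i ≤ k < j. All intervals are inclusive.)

Need some j in [7,7] with (¬x ∧ z), and ¬z at every k in [6,j-1].
  j=7: (¬x ∧ z) false.
No j in the window works → until fails.

False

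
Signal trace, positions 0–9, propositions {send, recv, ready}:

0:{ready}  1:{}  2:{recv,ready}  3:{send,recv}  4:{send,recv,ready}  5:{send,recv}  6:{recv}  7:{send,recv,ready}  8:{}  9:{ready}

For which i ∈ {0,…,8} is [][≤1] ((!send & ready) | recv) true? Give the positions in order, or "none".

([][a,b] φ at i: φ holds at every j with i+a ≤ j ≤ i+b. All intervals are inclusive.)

Evaluate at each i in [0,8]:
  i=0: ✗ (fails at j=1)
  i=1: ✗ (fails at j=1)
  i=2: ✓ (all of [2,3])
  i=3: ✓ (all of [3,4])
  i=4: ✓ (all of [4,5])
  i=5: ✓ (all of [5,6])
  i=6: ✓ (all of [6,7])
  i=7: ✗ (fails at j=8)
  i=8: ✗ (fails at j=8)

2, 3, 4, 5, 6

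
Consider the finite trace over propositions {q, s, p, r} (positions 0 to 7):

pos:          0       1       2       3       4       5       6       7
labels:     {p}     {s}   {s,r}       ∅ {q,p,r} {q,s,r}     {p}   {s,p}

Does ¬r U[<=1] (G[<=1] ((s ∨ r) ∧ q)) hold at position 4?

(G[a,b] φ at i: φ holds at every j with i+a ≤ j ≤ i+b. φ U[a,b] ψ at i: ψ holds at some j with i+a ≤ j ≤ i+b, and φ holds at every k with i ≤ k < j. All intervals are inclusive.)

True

Need some j in [4,5] with G[<=1] ((s ∨ r) ∧ q), and ¬r at every k in [4,j-1].
  j=4: G[<=1] ((s ∨ r) ∧ q) holds; no prefix to check → satisfied.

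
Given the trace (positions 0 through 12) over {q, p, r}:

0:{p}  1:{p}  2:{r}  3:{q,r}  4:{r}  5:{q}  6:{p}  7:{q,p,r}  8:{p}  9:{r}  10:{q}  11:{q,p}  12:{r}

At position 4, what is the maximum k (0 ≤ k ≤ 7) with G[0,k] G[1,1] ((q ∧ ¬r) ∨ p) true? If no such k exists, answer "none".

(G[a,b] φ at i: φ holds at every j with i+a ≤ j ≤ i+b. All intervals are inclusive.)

3

G[1,1] ((q ∧ ¬r) ∨ p) must hold from j=4 onward; find where it first fails.
  j=4: holds
  j=5: holds
  j=6: holds
  j=7: holds
  j=8: fails
Holds on [4,7], so largest k = 3.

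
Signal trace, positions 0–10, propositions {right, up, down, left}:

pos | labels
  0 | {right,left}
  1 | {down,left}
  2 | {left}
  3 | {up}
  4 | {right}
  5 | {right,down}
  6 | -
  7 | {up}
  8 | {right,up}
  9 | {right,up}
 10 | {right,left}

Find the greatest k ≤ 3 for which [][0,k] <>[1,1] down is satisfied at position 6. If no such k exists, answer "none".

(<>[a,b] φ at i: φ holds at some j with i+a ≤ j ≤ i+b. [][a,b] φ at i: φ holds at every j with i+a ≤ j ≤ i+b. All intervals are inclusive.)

<>[1,1] down must hold from j=6 onward; find where it first fails.
  j=6: fails → no k works.

none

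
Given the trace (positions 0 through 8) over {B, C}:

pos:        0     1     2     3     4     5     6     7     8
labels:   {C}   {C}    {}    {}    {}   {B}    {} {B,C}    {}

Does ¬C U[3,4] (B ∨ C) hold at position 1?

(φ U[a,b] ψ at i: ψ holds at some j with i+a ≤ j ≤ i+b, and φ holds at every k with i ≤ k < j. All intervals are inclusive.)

False

Need some j in [4,5] with (B ∨ C), and ¬C at every k in [1,j-1].
  j=4: (B ∨ C) false.
  j=5: (B ∨ C) holds, but ¬C fails at k=1 → not this j.
No j in the window works → until fails.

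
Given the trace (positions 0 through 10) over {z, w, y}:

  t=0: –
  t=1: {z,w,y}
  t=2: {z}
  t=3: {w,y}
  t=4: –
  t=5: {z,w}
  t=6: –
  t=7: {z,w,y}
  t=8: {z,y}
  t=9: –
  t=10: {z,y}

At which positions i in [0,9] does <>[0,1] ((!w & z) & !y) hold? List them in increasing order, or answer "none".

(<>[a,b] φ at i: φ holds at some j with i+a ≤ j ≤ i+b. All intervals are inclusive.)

1, 2

Evaluate at each i in [0,9]:
  i=0: ✗ (none in [0,1])
  i=1: ✓ (witness j=2)
  i=2: ✓ (witness j=2)
  i=3: ✗ (none in [3,4])
  i=4: ✗ (none in [4,5])
  i=5: ✗ (none in [5,6])
  i=6: ✗ (none in [6,7])
  i=7: ✗ (none in [7,8])
  i=8: ✗ (none in [8,9])
  i=9: ✗ (none in [9,10])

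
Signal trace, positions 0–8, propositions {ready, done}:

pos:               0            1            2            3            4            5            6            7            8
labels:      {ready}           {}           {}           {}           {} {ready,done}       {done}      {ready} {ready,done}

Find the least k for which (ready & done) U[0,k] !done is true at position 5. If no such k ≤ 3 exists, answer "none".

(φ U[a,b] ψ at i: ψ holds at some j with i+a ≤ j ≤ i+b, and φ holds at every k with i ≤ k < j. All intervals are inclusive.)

none

Need earliest j ≥ 5 with !done, and (ready & done) at every k in [5,j-1].
  j=5: rhs fails.
  j=6: rhs fails.
  j=7: rhs holds but lhs fails at k=6.
  j=8: rhs fails.
No witness within the range → none.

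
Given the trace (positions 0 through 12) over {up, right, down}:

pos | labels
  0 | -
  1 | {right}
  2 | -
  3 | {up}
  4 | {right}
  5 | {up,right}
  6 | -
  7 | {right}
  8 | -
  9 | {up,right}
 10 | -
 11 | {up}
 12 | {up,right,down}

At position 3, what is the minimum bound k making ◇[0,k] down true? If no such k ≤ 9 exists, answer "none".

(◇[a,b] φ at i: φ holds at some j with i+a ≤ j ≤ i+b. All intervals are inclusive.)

Scan j = 3,4,… for down:
  j=3: fails
  j=4: fails
  j=5: fails
  j=6: fails
  j=7: fails
  j=8: fails
  j=9: fails
  j=10: fails
  j=11: fails
  j=12: holds
First hit at j=12, so smallest k = 12-3 = 9.

9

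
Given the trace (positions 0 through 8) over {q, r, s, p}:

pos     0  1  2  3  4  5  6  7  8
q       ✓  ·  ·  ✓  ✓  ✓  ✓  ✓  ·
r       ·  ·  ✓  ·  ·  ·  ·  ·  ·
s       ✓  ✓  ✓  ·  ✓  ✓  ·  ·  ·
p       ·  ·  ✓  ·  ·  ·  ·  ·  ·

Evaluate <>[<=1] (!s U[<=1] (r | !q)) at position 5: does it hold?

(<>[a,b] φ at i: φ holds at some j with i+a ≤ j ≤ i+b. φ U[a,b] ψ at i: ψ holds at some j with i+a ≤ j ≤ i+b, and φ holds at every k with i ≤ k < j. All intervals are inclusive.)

Does not hold

Check (!s U[<=1] (r | !q)) at each j in [5,6]:
  j=5: fails
  j=6: fails
No position in the window satisfies it → formula fails.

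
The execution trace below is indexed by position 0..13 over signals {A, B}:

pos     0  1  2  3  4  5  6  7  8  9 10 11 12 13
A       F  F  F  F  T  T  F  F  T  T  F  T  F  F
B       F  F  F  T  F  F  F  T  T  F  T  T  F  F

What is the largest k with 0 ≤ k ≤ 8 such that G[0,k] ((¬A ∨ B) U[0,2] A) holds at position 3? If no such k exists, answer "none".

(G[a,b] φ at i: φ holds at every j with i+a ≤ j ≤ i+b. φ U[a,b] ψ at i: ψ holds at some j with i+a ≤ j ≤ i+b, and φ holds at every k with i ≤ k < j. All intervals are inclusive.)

((¬A ∨ B) U[0,2] A) must hold from j=3 onward; find where it first fails.
  j=3: holds
  j=4: holds
  j=5: holds
  j=6: holds
  j=7: holds
  j=8: holds
  j=9: holds
  j=10: holds
  j=11: holds
Holds through j=11; largest k = 8.

8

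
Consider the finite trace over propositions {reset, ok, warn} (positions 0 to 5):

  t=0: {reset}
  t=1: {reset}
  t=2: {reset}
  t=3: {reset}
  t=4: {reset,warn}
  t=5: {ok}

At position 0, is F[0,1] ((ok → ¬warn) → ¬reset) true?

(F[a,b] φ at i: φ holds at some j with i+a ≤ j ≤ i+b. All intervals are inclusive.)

Does not hold

Check ((ok → ¬warn) → ¬reset) at each j in [0,1]:
  j=0: false
  j=1: false
No position in the window satisfies it → formula fails.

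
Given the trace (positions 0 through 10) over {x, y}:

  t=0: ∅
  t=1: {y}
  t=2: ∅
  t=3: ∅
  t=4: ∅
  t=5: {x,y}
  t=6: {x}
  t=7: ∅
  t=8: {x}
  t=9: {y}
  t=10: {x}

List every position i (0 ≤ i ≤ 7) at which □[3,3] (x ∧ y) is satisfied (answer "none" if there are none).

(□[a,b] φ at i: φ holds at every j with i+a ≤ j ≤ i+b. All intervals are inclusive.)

Evaluate at each i in [0,7]:
  i=0: ✗ (fails at j=3)
  i=1: ✗ (fails at j=4)
  i=2: ✓ (all of [5,5])
  i=3: ✗ (fails at j=6)
  i=4: ✗ (fails at j=7)
  i=5: ✗ (fails at j=8)
  i=6: ✗ (fails at j=9)
  i=7: ✗ (fails at j=10)

2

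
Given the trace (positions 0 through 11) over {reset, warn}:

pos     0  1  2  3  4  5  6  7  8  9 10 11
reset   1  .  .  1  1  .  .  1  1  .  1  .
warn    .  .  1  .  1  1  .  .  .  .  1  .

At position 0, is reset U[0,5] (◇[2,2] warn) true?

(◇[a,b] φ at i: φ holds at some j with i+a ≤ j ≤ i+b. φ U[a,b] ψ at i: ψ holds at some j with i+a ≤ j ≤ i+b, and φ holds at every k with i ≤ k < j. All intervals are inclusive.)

Yes

Need some j in [0,5] with ◇[2,2] warn, and reset at every k in [0,j-1].
  j=0: ◇[2,2] warn holds; no prefix to check → satisfied.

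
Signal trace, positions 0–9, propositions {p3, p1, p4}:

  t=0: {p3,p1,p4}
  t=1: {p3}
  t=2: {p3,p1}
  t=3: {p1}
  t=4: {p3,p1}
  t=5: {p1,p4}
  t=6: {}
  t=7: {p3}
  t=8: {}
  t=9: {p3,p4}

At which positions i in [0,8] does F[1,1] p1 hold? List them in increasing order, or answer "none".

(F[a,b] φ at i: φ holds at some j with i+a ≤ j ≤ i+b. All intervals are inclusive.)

1, 2, 3, 4

Evaluate at each i in [0,8]:
  i=0: ✗ (none in [1,1])
  i=1: ✓ (witness j=2)
  i=2: ✓ (witness j=3)
  i=3: ✓ (witness j=4)
  i=4: ✓ (witness j=5)
  i=5: ✗ (none in [6,6])
  i=6: ✗ (none in [7,7])
  i=7: ✗ (none in [8,8])
  i=8: ✗ (none in [9,9])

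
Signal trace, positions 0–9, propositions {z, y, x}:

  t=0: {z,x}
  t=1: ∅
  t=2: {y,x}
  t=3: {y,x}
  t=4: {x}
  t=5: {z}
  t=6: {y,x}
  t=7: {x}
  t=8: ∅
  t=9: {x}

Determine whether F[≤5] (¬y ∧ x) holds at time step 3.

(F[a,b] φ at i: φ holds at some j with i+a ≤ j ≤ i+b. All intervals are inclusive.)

True

Check (¬y ∧ x) at each j in [3,8]:
  j=3: false
  j=4: true
  j=5: false
  j=6: false
  j=7: true
  j=8: false
Found at j=4 → formula holds.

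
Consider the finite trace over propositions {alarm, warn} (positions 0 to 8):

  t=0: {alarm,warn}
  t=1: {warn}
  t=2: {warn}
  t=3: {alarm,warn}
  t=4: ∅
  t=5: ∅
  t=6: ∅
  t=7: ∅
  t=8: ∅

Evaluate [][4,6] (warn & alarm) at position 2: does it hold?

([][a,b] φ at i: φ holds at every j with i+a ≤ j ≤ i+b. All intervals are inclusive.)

No

Check (warn & alarm) at every j in [6,8]:
  j=6: false
  j=7: false
  j=8: false
Fails at j=6 → formula fails.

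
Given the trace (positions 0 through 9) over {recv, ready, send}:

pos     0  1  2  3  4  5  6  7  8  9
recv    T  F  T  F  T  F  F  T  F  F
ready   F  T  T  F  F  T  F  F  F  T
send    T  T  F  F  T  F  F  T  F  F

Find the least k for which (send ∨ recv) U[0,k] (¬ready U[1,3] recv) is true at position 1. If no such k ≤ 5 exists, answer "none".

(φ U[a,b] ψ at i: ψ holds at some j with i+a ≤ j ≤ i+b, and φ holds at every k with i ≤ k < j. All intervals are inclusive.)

Need earliest j ≥ 1 with (¬ready U[1,3] recv), and (send ∨ recv) at every k in [1,j-1].
  j=1: rhs fails.
  j=2: rhs fails.
  j=3: rhs holds; lhs holds on [1,2]. k = 2.

2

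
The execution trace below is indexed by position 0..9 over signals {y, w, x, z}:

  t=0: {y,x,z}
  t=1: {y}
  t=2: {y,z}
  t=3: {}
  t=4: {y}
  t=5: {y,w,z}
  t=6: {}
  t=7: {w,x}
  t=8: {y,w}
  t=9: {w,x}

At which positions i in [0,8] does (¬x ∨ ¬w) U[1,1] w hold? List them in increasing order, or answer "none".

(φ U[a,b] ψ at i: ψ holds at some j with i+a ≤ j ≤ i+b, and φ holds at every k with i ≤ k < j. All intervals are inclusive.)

4, 6, 8

Evaluate at each i in [0,8]:
  i=0: ✗ (no rhs in [1,1])
  i=1: ✗ (no rhs in [2,2])
  i=2: ✗ (no rhs in [3,3])
  i=3: ✗ (no rhs in [4,4])
  i=4: ✓ (rhs at j=5; lhs holds on [4,4])
  i=5: ✗ (no rhs in [6,6])
  i=6: ✓ (rhs at j=7; lhs holds on [6,6])
  i=7: ✗ (lhs fails at k=7 before rhs at j=8)
  i=8: ✓ (rhs at j=9; lhs holds on [8,8])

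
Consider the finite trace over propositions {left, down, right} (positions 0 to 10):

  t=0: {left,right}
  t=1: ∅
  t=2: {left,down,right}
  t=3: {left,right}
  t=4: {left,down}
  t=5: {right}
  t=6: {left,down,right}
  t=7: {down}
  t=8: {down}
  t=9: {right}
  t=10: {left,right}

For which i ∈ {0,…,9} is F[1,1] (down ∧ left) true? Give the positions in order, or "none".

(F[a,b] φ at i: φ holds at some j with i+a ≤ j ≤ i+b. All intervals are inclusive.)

1, 3, 5

Evaluate at each i in [0,9]:
  i=0: ✗ (none in [1,1])
  i=1: ✓ (witness j=2)
  i=2: ✗ (none in [3,3])
  i=3: ✓ (witness j=4)
  i=4: ✗ (none in [5,5])
  i=5: ✓ (witness j=6)
  i=6: ✗ (none in [7,7])
  i=7: ✗ (none in [8,8])
  i=8: ✗ (none in [9,9])
  i=9: ✗ (none in [10,10])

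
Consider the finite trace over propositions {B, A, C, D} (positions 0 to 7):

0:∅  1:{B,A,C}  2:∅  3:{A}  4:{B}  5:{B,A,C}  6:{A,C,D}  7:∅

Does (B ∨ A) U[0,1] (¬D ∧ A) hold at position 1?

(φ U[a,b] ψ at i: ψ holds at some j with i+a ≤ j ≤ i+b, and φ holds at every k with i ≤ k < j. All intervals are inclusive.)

Yes

Need some j in [1,2] with (¬D ∧ A), and (B ∨ A) at every k in [1,j-1].
  j=1: (¬D ∧ A) holds; no prefix to check → satisfied.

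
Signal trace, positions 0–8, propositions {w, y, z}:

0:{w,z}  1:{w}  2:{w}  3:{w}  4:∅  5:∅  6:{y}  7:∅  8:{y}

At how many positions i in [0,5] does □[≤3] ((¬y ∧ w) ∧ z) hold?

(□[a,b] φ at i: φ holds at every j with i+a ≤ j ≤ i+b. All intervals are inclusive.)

0

Evaluate at each i in [0,5]:
  i=0: ✗ (fails at j=1)
  i=1: ✗ (fails at j=1)
  i=2: ✗ (fails at j=2)
  i=3: ✗ (fails at j=3)
  i=4: ✗ (fails at j=4)
  i=5: ✗ (fails at j=5)
Positions where it holds: {} → 0.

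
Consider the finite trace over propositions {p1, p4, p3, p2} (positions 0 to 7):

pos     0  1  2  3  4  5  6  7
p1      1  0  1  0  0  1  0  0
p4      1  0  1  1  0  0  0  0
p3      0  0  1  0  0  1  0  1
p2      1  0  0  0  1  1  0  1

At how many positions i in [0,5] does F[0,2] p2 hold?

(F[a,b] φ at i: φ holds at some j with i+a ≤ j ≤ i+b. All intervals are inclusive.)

5

Evaluate at each i in [0,5]:
  i=0: ✓ (witness j=0)
  i=1: ✗ (none in [1,3])
  i=2: ✓ (witness j=4)
  i=3: ✓ (witness j=4)
  i=4: ✓ (witness j=4)
  i=5: ✓ (witness j=5)
Positions where it holds: {0, 2, 3, 4, 5} → 5.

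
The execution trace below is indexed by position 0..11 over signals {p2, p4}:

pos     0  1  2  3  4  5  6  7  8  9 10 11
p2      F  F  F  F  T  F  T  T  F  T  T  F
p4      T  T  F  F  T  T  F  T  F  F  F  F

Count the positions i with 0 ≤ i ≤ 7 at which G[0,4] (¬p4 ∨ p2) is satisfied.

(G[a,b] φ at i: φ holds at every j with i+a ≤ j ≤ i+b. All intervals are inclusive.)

2

Evaluate at each i in [0,7]:
  i=0: ✗ (fails at j=0)
  i=1: ✗ (fails at j=1)
  i=2: ✗ (fails at j=5)
  i=3: ✗ (fails at j=5)
  i=4: ✗ (fails at j=5)
  i=5: ✗ (fails at j=5)
  i=6: ✓ (all of [6,10])
  i=7: ✓ (all of [7,11])
Positions where it holds: {6, 7} → 2.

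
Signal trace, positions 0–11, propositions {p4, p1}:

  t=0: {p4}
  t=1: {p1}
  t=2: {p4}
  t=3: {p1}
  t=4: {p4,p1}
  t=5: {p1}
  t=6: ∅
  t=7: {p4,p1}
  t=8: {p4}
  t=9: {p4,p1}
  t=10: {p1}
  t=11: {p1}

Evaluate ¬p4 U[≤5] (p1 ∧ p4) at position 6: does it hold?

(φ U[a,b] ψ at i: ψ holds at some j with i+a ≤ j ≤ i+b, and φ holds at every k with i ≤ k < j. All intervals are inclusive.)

Need some j in [6,11] with (p1 ∧ p4), and ¬p4 at every k in [6,j-1].
  j=6: (p1 ∧ p4) false.
  j=7: (p1 ∧ p4) holds; ¬p4 holds at every k in [6,6] → satisfied.

True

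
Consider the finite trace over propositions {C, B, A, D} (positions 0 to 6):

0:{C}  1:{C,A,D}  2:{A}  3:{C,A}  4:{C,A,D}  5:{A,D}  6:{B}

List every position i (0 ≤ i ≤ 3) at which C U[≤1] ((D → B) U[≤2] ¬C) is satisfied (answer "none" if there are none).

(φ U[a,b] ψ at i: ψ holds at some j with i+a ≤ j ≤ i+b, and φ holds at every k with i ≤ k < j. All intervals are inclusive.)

1, 2

Evaluate at each i in [0,3]:
  i=0: ✗ (no rhs in [0,1])
  i=1: ✓ (rhs at j=2; lhs holds on [1,1])
  i=2: ✓ (rhs at j=2)
  i=3: ✗ (no rhs in [3,4])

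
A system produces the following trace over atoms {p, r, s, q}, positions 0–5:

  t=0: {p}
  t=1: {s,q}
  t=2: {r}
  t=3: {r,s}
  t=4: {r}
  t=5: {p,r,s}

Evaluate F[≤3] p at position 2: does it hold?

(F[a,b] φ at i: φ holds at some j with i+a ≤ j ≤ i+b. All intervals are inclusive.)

Check p at each j in [2,5]:
  j=2: false
  j=3: false
  j=4: false
  j=5: true
Found at j=5 → formula holds.

Yes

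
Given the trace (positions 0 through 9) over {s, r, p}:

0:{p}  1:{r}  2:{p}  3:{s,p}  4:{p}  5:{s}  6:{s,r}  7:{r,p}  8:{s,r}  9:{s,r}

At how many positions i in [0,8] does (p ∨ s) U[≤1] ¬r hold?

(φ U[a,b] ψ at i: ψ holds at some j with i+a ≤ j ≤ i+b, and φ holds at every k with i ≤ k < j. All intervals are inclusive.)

Evaluate at each i in [0,8]:
  i=0: ✓ (rhs at j=0)
  i=1: ✗ (lhs fails at k=1 before rhs at j=2)
  i=2: ✓ (rhs at j=2)
  i=3: ✓ (rhs at j=3)
  i=4: ✓ (rhs at j=4)
  i=5: ✓ (rhs at j=5)
  i=6: ✗ (no rhs in [6,7])
  i=7: ✗ (no rhs in [7,8])
  i=8: ✗ (no rhs in [8,9])
Positions where it holds: {0, 2, 3, 4, 5} → 5.

5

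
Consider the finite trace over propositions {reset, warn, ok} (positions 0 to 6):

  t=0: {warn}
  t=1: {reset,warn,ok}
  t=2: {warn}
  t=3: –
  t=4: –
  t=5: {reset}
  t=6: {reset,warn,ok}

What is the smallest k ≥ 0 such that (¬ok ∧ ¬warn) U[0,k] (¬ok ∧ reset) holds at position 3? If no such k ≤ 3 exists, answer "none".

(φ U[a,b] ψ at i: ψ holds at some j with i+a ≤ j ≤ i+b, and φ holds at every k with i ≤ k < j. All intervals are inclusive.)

2

Need earliest j ≥ 3 with (¬ok ∧ reset), and (¬ok ∧ ¬warn) at every k in [3,j-1].
  j=3: rhs fails.
  j=4: rhs fails.
  j=5: rhs holds; lhs holds on [3,4]. k = 2.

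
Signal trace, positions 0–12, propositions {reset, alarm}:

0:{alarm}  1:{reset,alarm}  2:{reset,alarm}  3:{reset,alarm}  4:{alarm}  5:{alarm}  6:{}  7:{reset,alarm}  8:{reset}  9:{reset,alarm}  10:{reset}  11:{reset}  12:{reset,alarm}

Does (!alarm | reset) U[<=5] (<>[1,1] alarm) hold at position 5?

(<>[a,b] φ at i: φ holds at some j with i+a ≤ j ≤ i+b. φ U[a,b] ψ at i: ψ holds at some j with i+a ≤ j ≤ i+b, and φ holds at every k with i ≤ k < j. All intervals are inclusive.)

No

Need some j in [5,10] with <>[1,1] alarm, and (!alarm | reset) at every k in [5,j-1].
  j=5: <>[1,1] alarm — fails (none in [6,6]).
  j=6: <>[1,1] alarm holds, but (!alarm | reset) fails at k=5 → not this j.
  j=7: <>[1,1] alarm — fails (none in [8,8]).
  j=8: <>[1,1] alarm holds, but (!alarm | reset) fails at k=5 → not this j.
  j=9: <>[1,1] alarm — fails (none in [10,10]).
  j=10: <>[1,1] alarm — fails (none in [11,11]).
No j in the window works → until fails.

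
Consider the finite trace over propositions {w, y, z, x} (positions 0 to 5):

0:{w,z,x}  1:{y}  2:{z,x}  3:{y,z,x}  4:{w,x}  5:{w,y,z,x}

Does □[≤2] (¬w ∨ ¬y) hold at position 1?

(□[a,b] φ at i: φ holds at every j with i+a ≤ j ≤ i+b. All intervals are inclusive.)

Holds

Check (¬w ∨ ¬y) at every j in [1,3]:
  j=1: true
  j=2: true
  j=3: true
All positions satisfy it → formula holds.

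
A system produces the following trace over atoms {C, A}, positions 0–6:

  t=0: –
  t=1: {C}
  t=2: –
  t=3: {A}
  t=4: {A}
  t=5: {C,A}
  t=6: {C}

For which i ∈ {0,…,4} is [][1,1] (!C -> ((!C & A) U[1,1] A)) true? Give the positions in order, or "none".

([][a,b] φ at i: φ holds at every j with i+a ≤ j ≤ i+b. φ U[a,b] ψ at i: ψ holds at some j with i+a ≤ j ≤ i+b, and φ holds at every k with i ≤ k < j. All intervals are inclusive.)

0, 2, 3, 4

Evaluate at each i in [0,4]:
  i=0: ✓ (all of [1,1])
  i=1: ✗ (fails at j=2)
  i=2: ✓ (all of [3,3])
  i=3: ✓ (all of [4,4])
  i=4: ✓ (all of [5,5])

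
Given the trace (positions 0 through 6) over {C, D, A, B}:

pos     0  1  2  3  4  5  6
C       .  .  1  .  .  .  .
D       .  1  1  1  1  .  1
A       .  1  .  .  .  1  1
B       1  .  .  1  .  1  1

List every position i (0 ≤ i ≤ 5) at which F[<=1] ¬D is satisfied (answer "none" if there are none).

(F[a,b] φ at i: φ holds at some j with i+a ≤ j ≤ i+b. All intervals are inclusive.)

0, 4, 5

Evaluate at each i in [0,5]:
  i=0: ✓ (witness j=0)
  i=1: ✗ (none in [1,2])
  i=2: ✗ (none in [2,3])
  i=3: ✗ (none in [3,4])
  i=4: ✓ (witness j=5)
  i=5: ✓ (witness j=5)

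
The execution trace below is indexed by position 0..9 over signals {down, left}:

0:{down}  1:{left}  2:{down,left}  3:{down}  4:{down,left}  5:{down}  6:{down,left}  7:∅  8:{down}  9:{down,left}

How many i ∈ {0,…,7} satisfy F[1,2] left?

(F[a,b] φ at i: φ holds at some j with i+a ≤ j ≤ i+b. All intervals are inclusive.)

7

Evaluate at each i in [0,7]:
  i=0: ✓ (witness j=1)
  i=1: ✓ (witness j=2)
  i=2: ✓ (witness j=4)
  i=3: ✓ (witness j=4)
  i=4: ✓ (witness j=6)
  i=5: ✓ (witness j=6)
  i=6: ✗ (none in [7,8])
  i=7: ✓ (witness j=9)
Positions where it holds: {0, 1, 2, 3, 4, 5, 7} → 7.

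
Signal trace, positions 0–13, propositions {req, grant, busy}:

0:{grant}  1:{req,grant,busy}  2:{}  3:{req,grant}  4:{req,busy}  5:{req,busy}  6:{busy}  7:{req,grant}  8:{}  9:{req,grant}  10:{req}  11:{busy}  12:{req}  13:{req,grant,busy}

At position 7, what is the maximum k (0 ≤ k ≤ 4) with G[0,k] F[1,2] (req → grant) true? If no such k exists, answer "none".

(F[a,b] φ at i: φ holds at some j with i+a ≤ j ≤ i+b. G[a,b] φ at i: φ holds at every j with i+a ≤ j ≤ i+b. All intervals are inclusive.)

4

F[1,2] (req → grant) must hold from j=7 onward; find where it first fails.
  j=7: holds
  j=8: holds
  j=9: holds
  j=10: holds
  j=11: holds
Holds through j=11; largest k = 4.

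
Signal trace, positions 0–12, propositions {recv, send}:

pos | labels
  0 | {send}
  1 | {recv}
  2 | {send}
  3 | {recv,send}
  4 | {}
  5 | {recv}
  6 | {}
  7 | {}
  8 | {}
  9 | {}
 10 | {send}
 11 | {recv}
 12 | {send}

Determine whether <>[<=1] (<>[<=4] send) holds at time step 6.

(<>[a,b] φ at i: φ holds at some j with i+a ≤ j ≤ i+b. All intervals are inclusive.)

Check <>[<=4] send at each j in [6,7]:
  j=6: holds (witness at 10)
  j=7: holds (witness at 10)
Found at j=6 → formula holds.

Holds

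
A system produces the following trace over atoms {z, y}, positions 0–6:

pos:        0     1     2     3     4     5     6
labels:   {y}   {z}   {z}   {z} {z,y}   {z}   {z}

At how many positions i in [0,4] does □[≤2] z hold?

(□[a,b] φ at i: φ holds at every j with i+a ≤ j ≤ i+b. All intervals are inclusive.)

4

Evaluate at each i in [0,4]:
  i=0: ✗ (fails at j=0)
  i=1: ✓ (all of [1,3])
  i=2: ✓ (all of [2,4])
  i=3: ✓ (all of [3,5])
  i=4: ✓ (all of [4,6])
Positions where it holds: {1, 2, 3, 4} → 4.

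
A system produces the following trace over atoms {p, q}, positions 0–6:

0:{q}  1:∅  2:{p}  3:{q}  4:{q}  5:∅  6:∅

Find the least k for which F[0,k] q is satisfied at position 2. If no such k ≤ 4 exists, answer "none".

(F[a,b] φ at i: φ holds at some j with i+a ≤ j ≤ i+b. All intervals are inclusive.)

1

Scan j = 2,3,… for q:
  j=2: fails
  j=3: holds
First hit at j=3, so smallest k = 3-2 = 1.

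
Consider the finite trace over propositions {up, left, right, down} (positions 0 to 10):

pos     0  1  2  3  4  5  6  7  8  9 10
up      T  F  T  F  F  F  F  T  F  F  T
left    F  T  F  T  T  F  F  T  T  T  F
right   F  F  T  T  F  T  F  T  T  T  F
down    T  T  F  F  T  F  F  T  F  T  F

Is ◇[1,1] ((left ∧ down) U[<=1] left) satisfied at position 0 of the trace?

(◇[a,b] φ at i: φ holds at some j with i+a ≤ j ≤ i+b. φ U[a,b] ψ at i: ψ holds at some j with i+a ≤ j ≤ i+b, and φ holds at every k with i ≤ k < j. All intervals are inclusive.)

True

Check ((left ∧ down) U[<=1] left) at each j in [1,1]:
  j=1: holds
Found at j=1 → formula holds.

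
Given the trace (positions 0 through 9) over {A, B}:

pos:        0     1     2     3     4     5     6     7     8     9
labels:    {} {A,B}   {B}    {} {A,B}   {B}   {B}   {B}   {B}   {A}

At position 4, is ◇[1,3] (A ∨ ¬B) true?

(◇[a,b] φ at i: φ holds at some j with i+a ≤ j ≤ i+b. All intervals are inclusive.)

Check (A ∨ ¬B) at each j in [5,7]:
  j=5: false
  j=6: false
  j=7: false
No position in the window satisfies it → formula fails.

False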